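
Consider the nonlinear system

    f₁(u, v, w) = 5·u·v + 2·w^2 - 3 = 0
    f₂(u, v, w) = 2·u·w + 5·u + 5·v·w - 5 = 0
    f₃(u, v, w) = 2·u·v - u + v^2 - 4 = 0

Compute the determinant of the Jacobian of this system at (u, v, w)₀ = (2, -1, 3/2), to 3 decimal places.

251.000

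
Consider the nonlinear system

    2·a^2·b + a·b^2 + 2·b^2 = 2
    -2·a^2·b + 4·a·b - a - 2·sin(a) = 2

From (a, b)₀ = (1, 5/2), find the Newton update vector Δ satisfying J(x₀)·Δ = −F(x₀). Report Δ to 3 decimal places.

At (1, 5/2): F = (21.750, 0.31706).
Jacobian J = [[4·a·b + b^2, 2·a^2 + 2·a·b + 4·b], [-4·a·b + 4·b - 2·cos(a) - 1, -2·a^2 + 4·a]].
At the point, J = [[16.250, 17.000], [-2.08060, 2.000]] (det J = 67.87028).
Solving J·Δ = −F gives Δ = (-0.562, -0.743).

(-0.562, -0.743)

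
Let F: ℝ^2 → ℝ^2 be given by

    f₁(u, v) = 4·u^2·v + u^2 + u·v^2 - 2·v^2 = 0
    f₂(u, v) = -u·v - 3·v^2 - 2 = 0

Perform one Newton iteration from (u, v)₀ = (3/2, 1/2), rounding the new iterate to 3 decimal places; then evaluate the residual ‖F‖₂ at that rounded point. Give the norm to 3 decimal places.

1.838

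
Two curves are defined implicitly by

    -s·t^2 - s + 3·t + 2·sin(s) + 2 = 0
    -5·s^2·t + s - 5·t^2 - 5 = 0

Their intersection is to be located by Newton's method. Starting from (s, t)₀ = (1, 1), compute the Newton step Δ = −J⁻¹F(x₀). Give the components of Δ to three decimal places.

(2.468, -2.414)

At (1, 1): F = (4.68294, -14.000).
Jacobian J = [[-t^2 + 2·cos(s) - 1, -2·s·t + 3], [-10·s·t + 1, -5·s^2 - 10·t]].
At the point, J = [[-0.91940, 1.000], [-9.000, -15.000]] (det J = 22.79093).
Solving J·Δ = −F gives Δ = (2.468, -2.414).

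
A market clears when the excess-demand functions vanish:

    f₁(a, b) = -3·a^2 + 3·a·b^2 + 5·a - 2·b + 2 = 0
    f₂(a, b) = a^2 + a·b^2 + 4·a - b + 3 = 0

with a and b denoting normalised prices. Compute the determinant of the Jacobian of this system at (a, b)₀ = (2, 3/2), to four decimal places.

-165.2500

J = [[-6·a + 3·b^2 + 5, 6·a·b - 2], [2·a + b^2 + 4, 2·a·b - 1]].
At the point, J = [[-0.2500, 16.0000], [10.2500, 5.0000]].
det J = -165.2500.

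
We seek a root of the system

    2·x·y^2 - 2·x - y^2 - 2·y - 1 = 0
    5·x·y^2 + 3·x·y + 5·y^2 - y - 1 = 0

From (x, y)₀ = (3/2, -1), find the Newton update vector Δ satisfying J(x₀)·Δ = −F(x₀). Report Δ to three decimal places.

At (3/2, -1): F = (0.000, 8.000).
Jacobian J = [[2·y^2 - 2, 4·x·y - 2·y - 2], [5·y^2 + 3·y, 10·x·y + 3·x + 10·y - 1]].
At the point, J = [[0.000, -6.000], [2.000, -21.500]] (det J = 12.000).
Solving J·Δ = −F gives Δ = (-4.000, 0.000).

(-4.000, 0.000)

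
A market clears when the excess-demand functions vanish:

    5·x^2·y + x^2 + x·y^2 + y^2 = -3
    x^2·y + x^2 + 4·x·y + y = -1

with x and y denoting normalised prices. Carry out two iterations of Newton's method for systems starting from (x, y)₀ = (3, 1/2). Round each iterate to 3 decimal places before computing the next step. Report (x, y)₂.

(-1.648, -3.498)

At (3, 1/2): F = (35.500, 21.000).
Jacobian J = [[10·x·y + 2·x + y^2, 5·x^2 + 2·x·y + 2·y], [2·x·y + 2·x + 4·y, x^2 + 4·x + 1]].
At the point, J = [[21.250, 49.000], [11.000, 22.000]] (det J = -71.500).
Solving J·Δ = −F gives Δ = (-3.469, 0.780).
Then the next iterate is (x, y)₁ = (-0.469, 1.280).
Round to (-0.469, 1.280) and repeat: F = (5.49770, 0.38023), J = [[-5.30280, 2.45917], [2.98136, -0.65604]].
Δ = (-1.179, -4.778), so (x, y)₂ = (-1.648, -3.498).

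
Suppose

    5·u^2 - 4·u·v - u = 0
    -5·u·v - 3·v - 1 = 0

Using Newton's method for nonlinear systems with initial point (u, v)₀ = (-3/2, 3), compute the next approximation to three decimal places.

(0.260, 6.090)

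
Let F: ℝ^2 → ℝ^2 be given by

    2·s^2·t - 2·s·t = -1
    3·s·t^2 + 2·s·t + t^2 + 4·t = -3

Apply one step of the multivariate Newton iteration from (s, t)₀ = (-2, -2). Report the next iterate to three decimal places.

At (-2, -2): F = (-23.000, -17.000).
Jacobian J = [[4·s·t - 2·t, 2·s^2 - 2·s], [3·t^2 + 2·t, 6·s·t + 2·s + 2·t + 4]].
At the point, J = [[20.000, 12.000], [8.000, 20.000]] (det J = 304.000).
Solving J·Δ = −F gives Δ = (0.842, 0.513).
Then the next iterate is (s, t)₁ = (-1.158, -1.487).

(-1.158, -1.487)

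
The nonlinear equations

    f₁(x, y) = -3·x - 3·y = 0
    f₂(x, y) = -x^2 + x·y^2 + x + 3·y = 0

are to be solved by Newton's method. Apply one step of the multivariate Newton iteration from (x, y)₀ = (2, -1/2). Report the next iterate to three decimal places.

At (2, -1/2): F = (-4.500, -3.000).
Jacobian J = [[-3, -3], [-2·x + y^2 + 1, 2·x·y + 3]].
At the point, J = [[-3.000, -3.000], [-2.750, 1.000]] (det J = -11.250).
Solving J·Δ = −F gives Δ = (-1.200, -0.300).
Then the next iterate is (x, y)₁ = (0.800, -0.800).

(0.800, -0.800)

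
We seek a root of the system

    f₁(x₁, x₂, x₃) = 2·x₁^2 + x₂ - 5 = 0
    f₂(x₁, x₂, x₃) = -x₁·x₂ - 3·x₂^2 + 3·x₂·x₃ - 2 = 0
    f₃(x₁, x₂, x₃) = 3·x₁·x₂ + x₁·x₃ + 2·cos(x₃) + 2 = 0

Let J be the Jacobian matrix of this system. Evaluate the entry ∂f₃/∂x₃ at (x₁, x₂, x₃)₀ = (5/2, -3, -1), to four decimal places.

∂f₃/∂x₃ = x₁ - 2·sin(x₃).
At (5/2, -3, -1) this is 4.1829.

4.1829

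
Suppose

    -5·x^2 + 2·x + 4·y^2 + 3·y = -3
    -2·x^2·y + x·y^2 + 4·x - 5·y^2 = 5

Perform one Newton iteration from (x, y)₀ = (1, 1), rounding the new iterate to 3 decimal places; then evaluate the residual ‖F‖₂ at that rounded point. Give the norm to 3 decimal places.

2.962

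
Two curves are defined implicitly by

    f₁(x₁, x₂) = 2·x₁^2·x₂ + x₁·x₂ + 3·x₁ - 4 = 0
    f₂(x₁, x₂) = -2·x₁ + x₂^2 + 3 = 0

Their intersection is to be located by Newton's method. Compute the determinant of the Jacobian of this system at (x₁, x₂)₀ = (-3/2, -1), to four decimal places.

-10.0000

J = [[4·x₁·x₂ + x₂ + 3, 2·x₁^2 + x₁], [-2, 2·x₂]].
At the point, J = [[8.0000, 3.0000], [-2.0000, -2.0000]].
det J = -10.0000.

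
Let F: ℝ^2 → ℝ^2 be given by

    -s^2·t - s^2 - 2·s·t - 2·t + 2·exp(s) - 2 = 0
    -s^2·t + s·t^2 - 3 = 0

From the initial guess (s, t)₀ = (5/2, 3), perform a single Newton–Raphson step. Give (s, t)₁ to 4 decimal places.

At (5/2, 3): F = (-23.635012, 0.7500).
Jacobian J = [[-2·s·t - 2·s - 2·t + 2·exp(s), -s^2 - 2·s - 2], [-2·s·t + t^2, -s^2 + 2·s·t]].
At the point, J = [[-1.635012, -13.2500], [-6.0000, 8.7500]] (det J = -93.806356).
Solving J·Δ = −F gives Δ = (-2.0987, -1.5248).
Then the next iterate is (s, t)₁ = (0.4013, 1.4752).

(0.4013, 1.4752)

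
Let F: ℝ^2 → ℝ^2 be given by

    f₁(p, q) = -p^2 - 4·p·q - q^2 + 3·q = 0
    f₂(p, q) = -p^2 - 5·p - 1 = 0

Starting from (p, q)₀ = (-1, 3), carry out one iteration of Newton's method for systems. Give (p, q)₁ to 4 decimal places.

(0.0000, 2.0000)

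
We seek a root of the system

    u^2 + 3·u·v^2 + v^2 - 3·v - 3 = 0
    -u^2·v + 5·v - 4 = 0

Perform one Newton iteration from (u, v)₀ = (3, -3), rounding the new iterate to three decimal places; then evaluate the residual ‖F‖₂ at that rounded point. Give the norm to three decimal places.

28.130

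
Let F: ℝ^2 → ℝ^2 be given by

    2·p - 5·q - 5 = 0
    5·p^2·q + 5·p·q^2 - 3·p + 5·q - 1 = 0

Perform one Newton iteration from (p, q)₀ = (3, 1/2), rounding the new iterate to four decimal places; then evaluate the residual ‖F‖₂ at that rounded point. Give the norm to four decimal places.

1.0926

At (3, 1/2): F = (-1.5000, 18.7500).
Jacobian J = [[2, -5], [10·p·q + 5·q^2 - 3, 5·p^2 + 10·p·q + 5]].
At the point, J = [[2.0000, -5.0000], [13.2500, 65.0000]] (det J = 196.2500).
Solving J·Δ = −F gives Δ = (0.0191, -0.2924).
Then the next iterate is (p, q)₁ = (3.0191, 0.2076).
Re-evaluating at (3.0191, 0.2076): F = (0.0002, 1.092616), so ‖F‖₂ = 1.0926.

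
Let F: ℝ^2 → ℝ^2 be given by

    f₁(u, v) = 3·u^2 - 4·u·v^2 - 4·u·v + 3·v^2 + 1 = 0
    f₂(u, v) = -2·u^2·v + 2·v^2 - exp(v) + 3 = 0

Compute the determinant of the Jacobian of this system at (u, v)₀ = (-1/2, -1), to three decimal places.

J = [[6·u - 4·v^2 - 4·v, -8·u·v - 4·u + 6·v], [-4·u·v, -2·u^2 + 4·v - exp(v)]].
At the point, J = [[-3.000, -8.000], [-2.000, -4.86788]].
det J = -1.396.

-1.396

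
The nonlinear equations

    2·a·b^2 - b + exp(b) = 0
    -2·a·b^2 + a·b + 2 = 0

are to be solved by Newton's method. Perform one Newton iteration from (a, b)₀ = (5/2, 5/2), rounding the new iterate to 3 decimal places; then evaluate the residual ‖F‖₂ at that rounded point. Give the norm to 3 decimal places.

At (5/2, 5/2): F = (40.93249, -23.000).
Jacobian J = [[2·b^2, 4·a·b + exp(b) - 1], [-2·b^2 + b, -4·a·b + a]].
At the point, J = [[12.500, 36.18249], [-10.000, -22.500]] (det J = 80.57494).
Solving J·Δ = −F gives Δ = (1.102, -1.512).
Then the next iterate is (a, b)₁ = (3.602, 0.988).
Re-evaluating at (3.602, 0.988): F = (8.73000, -1.47337), so ‖F‖₂ = 8.853.

8.853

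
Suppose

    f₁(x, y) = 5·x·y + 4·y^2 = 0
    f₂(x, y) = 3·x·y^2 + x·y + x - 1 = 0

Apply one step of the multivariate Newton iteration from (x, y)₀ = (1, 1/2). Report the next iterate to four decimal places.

At (1, 1/2): F = (3.5000, 1.2500).
Jacobian J = [[5·y, 5·x + 8·y], [3·y^2 + y + 1, 6·x·y + x]].
At the point, J = [[2.5000, 9.0000], [2.2500, 4.0000]] (det J = -10.2500).
Solving J·Δ = −F gives Δ = (0.2683, -0.4634).
Then the next iterate is (x, y)₁ = (1.2683, 0.0366).

(1.2683, 0.0366)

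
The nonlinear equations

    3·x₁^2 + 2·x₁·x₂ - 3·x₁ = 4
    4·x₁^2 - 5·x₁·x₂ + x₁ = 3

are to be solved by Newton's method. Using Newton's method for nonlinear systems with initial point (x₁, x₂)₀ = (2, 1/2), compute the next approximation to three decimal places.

(1.494, 0.766)

At (2, 1/2): F = (4.000, 10.000).
Jacobian J = [[6·x₁ + 2·x₂ - 3, 2·x₁], [8·x₁ - 5·x₂ + 1, -5·x₁]].
At the point, J = [[10.000, 4.000], [14.500, -10.000]] (det J = -158.000).
Solving J·Δ = −F gives Δ = (-0.506, 0.266).
Then the next iterate is (x₁, x₂)₁ = (1.494, 0.766).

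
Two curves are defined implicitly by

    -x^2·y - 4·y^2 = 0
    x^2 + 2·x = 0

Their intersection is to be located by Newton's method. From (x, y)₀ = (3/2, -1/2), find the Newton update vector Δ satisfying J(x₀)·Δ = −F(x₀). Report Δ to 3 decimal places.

(-1.050, 0.829)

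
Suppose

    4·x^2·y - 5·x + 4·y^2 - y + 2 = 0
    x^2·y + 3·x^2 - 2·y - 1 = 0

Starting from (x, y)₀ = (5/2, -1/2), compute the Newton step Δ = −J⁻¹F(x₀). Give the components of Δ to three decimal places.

At (5/2, -1/2): F = (-21.500, 15.625).
Jacobian J = [[8·x·y - 5, 4·x^2 + 8·y - 1], [2·x·y + 6·x, x^2 - 2]].
At the point, J = [[-15.000, 20.000], [12.500, 4.250]] (det J = -313.750).
Solving J·Δ = −F gives Δ = (-1.287, 0.110).

(-1.287, 0.110)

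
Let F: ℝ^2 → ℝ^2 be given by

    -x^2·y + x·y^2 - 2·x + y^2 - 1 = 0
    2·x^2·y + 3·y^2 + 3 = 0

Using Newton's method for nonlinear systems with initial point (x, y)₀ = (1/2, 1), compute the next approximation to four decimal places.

(-0.7297, 0.3784)

At (1/2, 1): F = (-0.7500, 6.5000).
Jacobian J = [[-2·x·y + y^2 - 2, -x^2 + 2·x·y + 2·y], [4·x·y, 2·x^2 + 6·y]].
At the point, J = [[-2.0000, 2.7500], [2.0000, 6.5000]] (det J = -18.5000).
Solving J·Δ = −F gives Δ = (-1.2297, -0.6216).
Then the next iterate is (x, y)₁ = (-0.7297, 0.3784).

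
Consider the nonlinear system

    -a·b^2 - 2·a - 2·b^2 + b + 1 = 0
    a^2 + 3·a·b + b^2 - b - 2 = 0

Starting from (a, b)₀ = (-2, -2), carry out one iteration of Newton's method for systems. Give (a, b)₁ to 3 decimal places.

At (-2, -2): F = (3.000, 20.000).
Jacobian J = [[-b^2 - 2, -2·a·b - 4·b + 1], [2·a + 3·b, 3·a + 2·b - 1]].
At the point, J = [[-6.000, 1.000], [-10.000, -11.000]] (det J = 76.000).
Solving J·Δ = −F gives Δ = (0.697, 1.184).
Then the next iterate is (a, b)₁ = (-1.303, -0.816).

(-1.303, -0.816)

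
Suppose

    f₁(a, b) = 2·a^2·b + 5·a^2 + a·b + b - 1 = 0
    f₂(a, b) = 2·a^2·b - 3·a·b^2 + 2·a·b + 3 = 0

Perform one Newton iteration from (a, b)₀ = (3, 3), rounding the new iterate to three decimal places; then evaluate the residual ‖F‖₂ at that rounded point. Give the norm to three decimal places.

At (3, 3): F = (110.000, -6.000).
Jacobian J = [[4·a·b + 10·a + b, 2·a^2 + a + 1], [4·a·b - 3·b^2 + 2·b, 2·a^2 - 6·a·b + 2·a]].
At the point, J = [[69.000, 22.000], [15.000, -30.000]] (det J = -2400.000).
Solving J·Δ = −F gives Δ = (-1.320, -0.860).
Then the next iterate is (a, b)₁ = (1.680, 2.140).
Re-evaluating at (1.680, 2.140): F = (30.92707, -0.81091), so ‖F‖₂ = 30.938.

30.938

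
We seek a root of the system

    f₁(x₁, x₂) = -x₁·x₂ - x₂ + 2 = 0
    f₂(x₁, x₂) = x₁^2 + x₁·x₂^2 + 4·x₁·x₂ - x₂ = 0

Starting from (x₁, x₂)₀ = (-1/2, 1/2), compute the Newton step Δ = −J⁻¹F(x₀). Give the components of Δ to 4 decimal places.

At (-1/2, 1/2): F = (1.7500, -1.3750).
Jacobian J = [[-x₂, -x₁ - 1], [2·x₁ + x₂^2 + 4·x₂, 2·x₁·x₂ + 4·x₁ - 1]].
At the point, J = [[-0.5000, -0.5000], [1.2500, -3.5000]] (det J = 2.3750).
Solving J·Δ = −F gives Δ = (2.8684, 0.6316).

(2.8684, 0.6316)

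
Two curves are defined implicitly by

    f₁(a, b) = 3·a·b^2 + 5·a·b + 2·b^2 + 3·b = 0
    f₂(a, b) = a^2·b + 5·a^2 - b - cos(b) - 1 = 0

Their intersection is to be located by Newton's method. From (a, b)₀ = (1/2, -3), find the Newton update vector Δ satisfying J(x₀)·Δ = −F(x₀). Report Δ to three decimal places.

(-2.006, -0.585)

At (1/2, -3): F = (15.000, 3.48999).
Jacobian J = [[3·b^2 + 5·b, 6·a·b + 5·a + 4·b + 3], [2·a·b + 10·a, a^2 + sin(b) - 1]].
At the point, J = [[12.000, -15.500], [2.000, -0.89112]] (det J = 20.30656).
Solving J·Δ = −F gives Δ = (-2.006, -0.585).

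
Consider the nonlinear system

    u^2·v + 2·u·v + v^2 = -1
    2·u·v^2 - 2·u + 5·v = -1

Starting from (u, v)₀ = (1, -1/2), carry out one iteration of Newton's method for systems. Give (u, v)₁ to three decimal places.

At (1, -1/2): F = (-0.250, -3.000).
Jacobian J = [[2·u·v + 2·v, u^2 + 2·u + 2·v], [2·v^2 - 2, 4·u·v + 5]].
At the point, J = [[-2.000, 2.000], [-1.500, 3.000]] (det J = -3.000).
Solving J·Δ = −F gives Δ = (1.750, 1.875).
Then the next iterate is (u, v)₁ = (2.750, 1.375).

(2.750, 1.375)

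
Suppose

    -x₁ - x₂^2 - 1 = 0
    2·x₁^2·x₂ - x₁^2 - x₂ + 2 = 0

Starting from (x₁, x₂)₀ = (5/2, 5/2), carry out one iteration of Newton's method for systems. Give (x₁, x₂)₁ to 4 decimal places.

At (5/2, 5/2): F = (-9.7500, 24.5000).
Jacobian J = [[-1, -2·x₂], [4·x₁·x₂ - 2·x₁, 2·x₁^2 - 1]].
At the point, J = [[-1.0000, -5.0000], [20.0000, 11.5000]] (det J = 88.5000).
Solving J·Δ = −F gives Δ = (-0.1172, -1.9266).
Then the next iterate is (x₁, x₂)₁ = (2.3828, 0.5734).

(2.3828, 0.5734)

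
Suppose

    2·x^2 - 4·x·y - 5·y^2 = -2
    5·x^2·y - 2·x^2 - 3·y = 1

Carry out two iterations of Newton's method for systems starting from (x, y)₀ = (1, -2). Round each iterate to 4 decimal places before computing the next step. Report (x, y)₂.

(0.6061, -1.0420)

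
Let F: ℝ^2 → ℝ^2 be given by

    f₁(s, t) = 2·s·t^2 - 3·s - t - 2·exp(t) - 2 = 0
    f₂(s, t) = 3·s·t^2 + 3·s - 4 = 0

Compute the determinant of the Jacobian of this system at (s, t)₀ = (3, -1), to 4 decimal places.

100.4146

J = [[2·t^2 - 3, 4·s·t - 2·exp(t) - 1], [3·t^2 + 3, 6·s·t]].
At the point, J = [[-1.0000, -13.735759], [6.0000, -18.0000]].
det J = 100.4146.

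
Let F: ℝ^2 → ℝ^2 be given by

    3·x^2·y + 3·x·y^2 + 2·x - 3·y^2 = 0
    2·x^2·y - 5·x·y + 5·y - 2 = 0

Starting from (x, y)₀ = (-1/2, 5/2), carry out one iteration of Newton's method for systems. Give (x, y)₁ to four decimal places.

(0.1318, 1.6320)

At (-1/2, 5/2): F = (-27.2500, 18.0000).
Jacobian J = [[6·x·y + 3·y^2 + 2, 3·x^2 + 6·x·y - 6·y], [4·x·y - 5·y, 2·x^2 - 5·x + 5]].
At the point, J = [[13.2500, -21.7500], [-17.5000, 8.0000]] (det J = -274.6250).
Solving J·Δ = −F gives Δ = (0.6318, -0.8680).
Then the next iterate is (x, y)₁ = (0.1318, 1.6320).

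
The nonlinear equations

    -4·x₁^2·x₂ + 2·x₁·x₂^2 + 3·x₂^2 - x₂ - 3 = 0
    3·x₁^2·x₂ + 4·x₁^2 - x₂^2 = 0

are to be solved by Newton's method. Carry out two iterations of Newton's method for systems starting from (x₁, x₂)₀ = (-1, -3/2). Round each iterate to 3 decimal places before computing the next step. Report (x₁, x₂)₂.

(-0.687, -0.794)

At (-1, -3/2): F = (6.750, -2.750).
Jacobian J = [[-8·x₁·x₂ + 2·x₂^2, -4·x₁^2 + 4·x₁·x₂ + 6·x₂ - 1], [6·x₁·x₂ + 8·x₁, 3·x₁^2 - 2·x₂]].
At the point, J = [[-7.500, -8.000], [1.000, 6.000]] (det J = -37.000).
Solving J·Δ = −F gives Δ = (0.500, 0.375).
Then the next iterate is (x₁, x₂)₁ = (-0.500, -1.125).
Round to (-0.500, -1.125) and repeat: F = (1.78125, -1.10938), J = [[-1.96875, -6.500], [-0.625, 3.000]].
Δ = (-0.187, 0.331), so (x₁, x₂)₂ = (-0.687, -0.794).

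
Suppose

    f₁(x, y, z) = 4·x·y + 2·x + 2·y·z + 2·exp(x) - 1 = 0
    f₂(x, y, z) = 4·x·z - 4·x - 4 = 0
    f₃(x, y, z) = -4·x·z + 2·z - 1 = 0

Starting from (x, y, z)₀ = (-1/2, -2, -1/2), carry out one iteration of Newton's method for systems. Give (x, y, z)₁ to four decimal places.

At (-1/2, -2, -1/2): F = (5.213061, -1.0000, -3.0000).
Jacobian J = [[4·y + 2·exp(x) + 2, 4·x + 2·z, 2·y], [4·z - 4, 0, 4·x], [-4·z, 0, -4·x + 2]].
At the point, J = [[-4.786939, -3.0000, -4.0000], [-6.0000, 0.0000, -2.0000], [2.0000, 0.0000, 4.0000]] (det J = -60.0000).
Solving J·Δ = −F gives Δ = (-0.5000, 1.2022, 1.0000).
Then the next iterate is (x, y, z)₁ = (-1.0000, -0.7978, 0.5000).

(-1.0000, -0.7978, 0.5000)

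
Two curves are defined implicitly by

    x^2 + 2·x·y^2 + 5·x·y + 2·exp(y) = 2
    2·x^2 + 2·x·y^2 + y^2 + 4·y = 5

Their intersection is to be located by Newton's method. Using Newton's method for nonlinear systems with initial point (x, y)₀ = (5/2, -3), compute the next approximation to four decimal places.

(0.4147, -3.2777)

At (5/2, -3): F = (11.849574, 49.5000).
Jacobian J = [[2·x + 2·y^2 + 5·y, 4·x·y + 5·x + 2·exp(y)], [4·x + 2·y^2, 4·x·y + 2·y + 4]].
At the point, J = [[8.0000, -17.400426], [28.0000, -32.0000]] (det J = 231.211924).
Solving J·Δ = −F gives Δ = (-2.0853, -0.2777).
Then the next iterate is (x, y)₁ = (0.4147, -3.2777).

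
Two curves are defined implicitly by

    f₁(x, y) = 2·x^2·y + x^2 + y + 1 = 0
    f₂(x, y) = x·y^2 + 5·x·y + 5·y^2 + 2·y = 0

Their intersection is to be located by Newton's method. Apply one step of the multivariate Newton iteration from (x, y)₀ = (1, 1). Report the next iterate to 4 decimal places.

(0.4167, 0.5000)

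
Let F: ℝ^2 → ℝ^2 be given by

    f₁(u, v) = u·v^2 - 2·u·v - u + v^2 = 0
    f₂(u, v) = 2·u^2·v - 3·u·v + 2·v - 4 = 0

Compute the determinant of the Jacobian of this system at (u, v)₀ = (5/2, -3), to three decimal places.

-448.000

J = [[v^2 - 2·v - 1, 2·u·v - 2·u + 2·v], [4·u·v - 3·v, 2·u^2 - 3·u + 2]].
At the point, J = [[14.000, -26.000], [-21.000, 7.000]].
det J = -448.000.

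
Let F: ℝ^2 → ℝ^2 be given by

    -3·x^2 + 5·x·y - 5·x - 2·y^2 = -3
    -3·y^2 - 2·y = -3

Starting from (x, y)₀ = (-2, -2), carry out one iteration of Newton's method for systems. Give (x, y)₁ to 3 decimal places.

(2.000, -1.500)

At (-2, -2): F = (13.000, -5.000).
Jacobian J = [[-6·x + 5·y - 5, 5·x - 4·y], [0, -6·y - 2]].
At the point, J = [[-3.000, -2.000], [0.000, 10.000]] (det J = -30.000).
Solving J·Δ = −F gives Δ = (4.000, 0.500).
Then the next iterate is (x, y)₁ = (2.000, -1.500).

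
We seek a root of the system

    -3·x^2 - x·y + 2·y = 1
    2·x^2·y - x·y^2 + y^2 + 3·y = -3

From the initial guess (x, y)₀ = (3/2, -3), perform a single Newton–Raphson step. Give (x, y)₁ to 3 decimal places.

(-0.220, -5.136)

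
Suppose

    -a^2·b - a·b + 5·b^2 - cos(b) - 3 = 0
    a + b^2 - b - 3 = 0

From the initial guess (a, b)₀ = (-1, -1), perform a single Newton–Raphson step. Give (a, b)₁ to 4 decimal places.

At (-1, -1): F = (1.459698, -2.0000).
Jacobian J = [[-2·a·b - b, -a^2 - a + 10·b + sin(b)], [1, 2·b - 1]].
At the point, J = [[-1.0000, -10.841471], [1.0000, -3.0000]] (det J = 13.841471).
Solving J·Δ = −F gives Δ = (1.8829, -0.0390).
Then the next iterate is (a, b)₁ = (0.8829, -1.0390).

(0.8829, -1.0390)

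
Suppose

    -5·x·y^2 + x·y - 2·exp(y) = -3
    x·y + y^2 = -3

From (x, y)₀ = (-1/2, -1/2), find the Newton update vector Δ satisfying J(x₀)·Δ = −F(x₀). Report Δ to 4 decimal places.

(-20.7395, 9.2465)

At (-1/2, -1/2): F = (2.661939, 3.5000).
Jacobian J = [[-5·y^2 + y, -10·x·y + x - 2·exp(y)], [y, x + 2·y]].
At the point, J = [[-1.7500, -4.213061], [-0.5000, -1.5000]] (det J = 0.518469).
Solving J·Δ = −F gives Δ = (-20.7395, 9.2465).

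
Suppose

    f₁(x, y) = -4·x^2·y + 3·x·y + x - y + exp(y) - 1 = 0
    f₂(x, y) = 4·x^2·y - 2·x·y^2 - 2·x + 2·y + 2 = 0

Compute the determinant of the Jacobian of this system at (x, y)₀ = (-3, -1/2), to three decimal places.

31.238

J = [[-8·x·y + 3·y + 1, -4·x^2 + 3·x + exp(y) - 1], [8·x·y - 2·y^2 - 2, 4·x^2 - 4·x·y + 2]].
At the point, J = [[-12.500, -45.39347], [9.500, 32.000]].
det J = 31.238.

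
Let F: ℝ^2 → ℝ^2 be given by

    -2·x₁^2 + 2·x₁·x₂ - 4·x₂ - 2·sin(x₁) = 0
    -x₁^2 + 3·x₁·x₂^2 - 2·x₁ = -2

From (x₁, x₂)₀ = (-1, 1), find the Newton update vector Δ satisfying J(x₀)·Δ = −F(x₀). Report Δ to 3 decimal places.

At (-1, 1): F = (-6.31706, 0.000).
Jacobian J = [[-4·x₁ + 2·x₂ - 2·cos(x₁), 2·x₁ - 4], [-2·x₁ + 3·x₂^2 - 2, 6·x₁·x₂]].
At the point, J = [[4.91940, -6.000], [3.000, -6.000]] (det J = -11.51637).
Solving J·Δ = −F gives Δ = (3.291, 1.646).

(3.291, 1.646)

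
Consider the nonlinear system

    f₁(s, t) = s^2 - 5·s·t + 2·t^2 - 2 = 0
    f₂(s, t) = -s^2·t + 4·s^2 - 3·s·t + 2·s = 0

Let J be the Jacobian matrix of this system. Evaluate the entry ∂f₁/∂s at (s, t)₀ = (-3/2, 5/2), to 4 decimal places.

∂f₁/∂s = 2·s - 5·t.
At (-3/2, 5/2) this is -15.5000.

-15.5000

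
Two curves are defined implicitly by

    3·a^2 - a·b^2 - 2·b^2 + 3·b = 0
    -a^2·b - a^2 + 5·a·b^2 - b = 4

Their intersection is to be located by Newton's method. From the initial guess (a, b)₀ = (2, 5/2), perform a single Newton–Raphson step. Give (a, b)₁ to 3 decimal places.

(1.155, 1.891)

At (2, 5/2): F = (-5.500, 42.000).
Jacobian J = [[6·a - b^2, -2·a·b - 4·b + 3], [-2·a·b - 2·a + 5·b^2, -a^2 + 10·a·b - 1]].
At the point, J = [[5.750, -17.000], [17.250, 45.000]] (det J = 552.000).
Solving J·Δ = −F gives Δ = (-0.845, -0.609).
Then the next iterate is (a, b)₁ = (1.155, 1.891).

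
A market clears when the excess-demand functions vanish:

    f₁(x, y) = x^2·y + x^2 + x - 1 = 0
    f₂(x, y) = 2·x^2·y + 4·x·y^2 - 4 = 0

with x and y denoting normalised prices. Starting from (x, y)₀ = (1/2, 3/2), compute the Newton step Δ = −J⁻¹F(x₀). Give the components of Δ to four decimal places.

(-0.0253, -0.1456)

At (1/2, 3/2): F = (0.1250, 1.2500).
Jacobian J = [[2·x·y + 2·x + 1, x^2], [4·x·y + 4·y^2, 2·x^2 + 8·x·y]].
At the point, J = [[3.5000, 0.2500], [12.0000, 6.5000]] (det J = 19.7500).
Solving J·Δ = −F gives Δ = (-0.0253, -0.1456).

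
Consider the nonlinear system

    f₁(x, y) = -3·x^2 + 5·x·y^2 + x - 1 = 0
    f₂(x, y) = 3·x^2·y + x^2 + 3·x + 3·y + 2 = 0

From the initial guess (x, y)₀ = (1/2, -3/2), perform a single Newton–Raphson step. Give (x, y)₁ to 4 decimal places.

(0.4242, -1.0101)

At (1/2, -3/2): F = (4.3750, -1.8750).
Jacobian J = [[-6·x + 5·y^2 + 1, 10·x·y], [6·x·y + 2·x + 3, 3·x^2 + 3]].
At the point, J = [[9.2500, -7.5000], [-0.5000, 3.7500]] (det J = 30.9375).
Solving J·Δ = −F gives Δ = (-0.0758, 0.4899).
Then the next iterate is (x, y)₁ = (0.4242, -1.0101).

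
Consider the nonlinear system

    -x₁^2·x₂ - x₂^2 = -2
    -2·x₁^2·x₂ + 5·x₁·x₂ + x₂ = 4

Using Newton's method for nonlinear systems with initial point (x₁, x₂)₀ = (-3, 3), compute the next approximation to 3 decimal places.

(-0.820, 3.349)

At (-3, 3): F = (-34.000, -100.000).
Jacobian J = [[-2·x₁·x₂, -x₁^2 - 2·x₂], [-4·x₁·x₂ + 5·x₂, -2·x₁^2 + 5·x₁ + 1]].
At the point, J = [[18.000, -15.000], [51.000, -32.000]] (det J = 189.000).
Solving J·Δ = −F gives Δ = (2.180, 0.349).
Then the next iterate is (x₁, x₂)₁ = (-0.820, 3.349).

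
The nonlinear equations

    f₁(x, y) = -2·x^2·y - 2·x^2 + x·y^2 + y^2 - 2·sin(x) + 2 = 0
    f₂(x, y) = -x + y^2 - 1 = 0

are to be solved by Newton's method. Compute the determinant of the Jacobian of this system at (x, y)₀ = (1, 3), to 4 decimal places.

J = [[-4·x·y - 4·x + y^2 - 2·cos(x), -2·x^2 + 2·x·y + 2·y], [-1, 2·y]].
At the point, J = [[-8.080605, 10.0000], [-1.0000, 6.0000]].
det J = -38.4836.

-38.4836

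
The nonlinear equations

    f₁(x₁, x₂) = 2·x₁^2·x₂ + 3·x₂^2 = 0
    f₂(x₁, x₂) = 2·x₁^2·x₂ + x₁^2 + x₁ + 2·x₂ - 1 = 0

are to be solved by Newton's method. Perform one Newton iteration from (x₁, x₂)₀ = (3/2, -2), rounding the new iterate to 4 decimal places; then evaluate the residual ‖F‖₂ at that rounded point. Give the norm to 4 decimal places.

2.8394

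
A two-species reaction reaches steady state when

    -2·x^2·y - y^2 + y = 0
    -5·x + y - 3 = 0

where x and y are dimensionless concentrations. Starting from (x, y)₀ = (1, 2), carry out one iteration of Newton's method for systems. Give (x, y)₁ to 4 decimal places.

At (1, 2): F = (-6.0000, -6.0000).
Jacobian J = [[-4·x·y, -2·x^2 - 2·y + 1], [-5, 1]].
At the point, J = [[-8.0000, -5.0000], [-5.0000, 1.0000]] (det J = -33.0000).
Solving J·Δ = −F gives Δ = (-1.0909, 0.5455).
Then the next iterate is (x, y)₁ = (-0.0909, 2.5455).

(-0.0909, 2.5455)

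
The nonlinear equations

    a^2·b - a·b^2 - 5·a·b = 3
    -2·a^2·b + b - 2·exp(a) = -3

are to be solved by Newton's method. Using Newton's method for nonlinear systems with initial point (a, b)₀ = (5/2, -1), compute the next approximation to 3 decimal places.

(-0.746, 2.197)

At (5/2, -1): F = (0.750, -9.86499).
Jacobian J = [[2·a·b - b^2 - 5·b, a^2 - 2·a·b - 5·a], [-4·a·b - 2·exp(a), -2·a^2 + 1]].
At the point, J = [[-1.000, -1.250], [-14.36499, -11.500]] (det J = -6.45623).
Solving J·Δ = −F gives Δ = (-3.246, 3.197).
Then the next iterate is (a, b)₁ = (-0.746, 2.197).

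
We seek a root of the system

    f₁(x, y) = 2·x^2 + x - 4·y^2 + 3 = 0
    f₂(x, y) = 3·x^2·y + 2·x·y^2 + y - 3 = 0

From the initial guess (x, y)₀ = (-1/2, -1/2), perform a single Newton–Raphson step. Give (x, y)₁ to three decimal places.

(1.547, -0.488)

At (-1/2, -1/2): F = (2.000, -4.125).
Jacobian J = [[4·x + 1, -8·y], [6·x·y + 2·y^2, 3·x^2 + 4·x·y + 1]].
At the point, J = [[-1.000, 4.000], [2.000, 2.750]] (det J = -10.750).
Solving J·Δ = −F gives Δ = (2.047, 0.012).
Then the next iterate is (x, y)₁ = (1.547, -0.488).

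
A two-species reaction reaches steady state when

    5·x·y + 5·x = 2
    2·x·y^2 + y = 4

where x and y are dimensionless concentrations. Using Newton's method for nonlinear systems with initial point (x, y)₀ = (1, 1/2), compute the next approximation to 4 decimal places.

(-0.5750, 1.7625)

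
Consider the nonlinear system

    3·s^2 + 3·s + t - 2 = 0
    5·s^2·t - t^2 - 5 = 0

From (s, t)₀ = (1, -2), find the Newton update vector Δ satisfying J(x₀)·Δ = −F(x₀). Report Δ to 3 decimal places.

(-0.366, 1.297)

At (1, -2): F = (2.000, -19.000).
Jacobian J = [[6·s + 3, 1], [10·s·t, 5·s^2 - 2·t]].
At the point, J = [[9.000, 1.000], [-20.000, 9.000]] (det J = 101.000).
Solving J·Δ = −F gives Δ = (-0.366, 1.297).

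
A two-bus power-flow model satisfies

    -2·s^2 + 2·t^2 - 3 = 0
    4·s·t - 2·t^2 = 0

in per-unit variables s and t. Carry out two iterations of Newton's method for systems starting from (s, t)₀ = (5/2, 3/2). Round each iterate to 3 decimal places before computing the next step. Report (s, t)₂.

(0.474, 1.173)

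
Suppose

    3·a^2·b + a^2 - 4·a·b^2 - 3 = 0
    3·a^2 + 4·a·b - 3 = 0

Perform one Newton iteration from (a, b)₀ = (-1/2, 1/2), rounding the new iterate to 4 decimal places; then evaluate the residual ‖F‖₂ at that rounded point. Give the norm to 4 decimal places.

At (-1/2, 1/2): F = (-1.8750, -3.2500).
Jacobian J = [[6·a·b + 2·a - 4·b^2, 3·a^2 - 8·a·b], [6·a + 4·b, 4·a]].
At the point, J = [[-3.5000, 2.7500], [-1.0000, -2.0000]] (det J = 9.7500).
Solving J·Δ = −F gives Δ = (-1.3013, -0.9744).
Then the next iterate is (a, b)₁ = (-1.8013, -0.4744).
Re-evaluating at (-1.8013, -0.4744): F = (-2.751580, 10.152192), so ‖F‖₂ = 10.5185.

10.5185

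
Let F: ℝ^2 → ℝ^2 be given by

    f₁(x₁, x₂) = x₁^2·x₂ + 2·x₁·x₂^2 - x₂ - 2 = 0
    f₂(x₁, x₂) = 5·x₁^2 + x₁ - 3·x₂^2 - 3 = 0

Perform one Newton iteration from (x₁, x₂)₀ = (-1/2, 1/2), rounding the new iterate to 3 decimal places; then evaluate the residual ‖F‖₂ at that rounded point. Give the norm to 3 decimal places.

6.178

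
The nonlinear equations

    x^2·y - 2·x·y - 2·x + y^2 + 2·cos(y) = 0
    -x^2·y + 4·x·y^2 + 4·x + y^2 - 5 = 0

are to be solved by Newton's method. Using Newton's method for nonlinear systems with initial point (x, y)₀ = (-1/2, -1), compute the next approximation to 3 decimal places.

(1.683, -5.302)

At (-1/2, -1): F = (1.83060, -7.750).
Jacobian J = [[2·x·y - 2·y - 2, x^2 - 2·x + 2·y - 2·sin(y)], [-2·x·y + 4·y^2 + 4, -x^2 + 8·x·y + 2·y]].
At the point, J = [[1.000, 0.93294], [7.000, 1.750]] (det J = -4.78059).
Solving J·Δ = −F gives Δ = (2.183, -4.302).
Then the next iterate is (x, y)₁ = (1.683, -5.302).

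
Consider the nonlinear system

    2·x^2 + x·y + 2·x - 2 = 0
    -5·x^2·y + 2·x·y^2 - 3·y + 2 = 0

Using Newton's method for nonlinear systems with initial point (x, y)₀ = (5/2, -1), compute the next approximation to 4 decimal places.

At (5/2, -1): F = (13.0000, 41.2500).
Jacobian J = [[4·x + y + 2, x], [-10·x·y + 2·y^2, -5·x^2 + 4·x·y - 3]].
At the point, J = [[11.0000, 2.5000], [27.0000, -44.2500]] (det J = -554.2500).
Solving J·Δ = −F gives Δ = (-1.2240, 0.1854).
Then the next iterate is (x, y)₁ = (1.2760, -0.8146).

(1.2760, -0.8146)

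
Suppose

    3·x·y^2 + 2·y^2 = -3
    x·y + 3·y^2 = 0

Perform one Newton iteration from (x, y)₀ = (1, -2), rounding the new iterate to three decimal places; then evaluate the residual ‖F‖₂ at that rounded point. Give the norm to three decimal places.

At (1, -2): F = (23.000, 10.000).
Jacobian J = [[3·y^2, 6·x·y + 4·y], [y, x + 6·y]].
At the point, J = [[12.000, -20.000], [-2.000, -11.000]] (det J = -172.000).
Solving J·Δ = −F gives Δ = (-0.308, 0.965).
Then the next iterate is (x, y)₁ = (0.692, -1.035).
Re-evaluating at (0.692, -1.035): F = (7.36631, 2.49745), so ‖F‖₂ = 7.778.

7.778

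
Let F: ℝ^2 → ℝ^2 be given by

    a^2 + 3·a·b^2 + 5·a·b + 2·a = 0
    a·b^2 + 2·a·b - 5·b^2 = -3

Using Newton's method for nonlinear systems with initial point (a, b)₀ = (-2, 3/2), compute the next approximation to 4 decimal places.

(-0.8226, 0.9973)

At (-2, 3/2): F = (-28.5000, -18.7500).
Jacobian J = [[2·a + 3·b^2 + 5·b + 2, 6·a·b + 5·a], [b^2 + 2·b, 2·a·b + 2·a - 10·b]].
At the point, J = [[12.2500, -28.0000], [5.2500, -25.0000]] (det J = -159.2500).
Solving J·Δ = −F gives Δ = (1.1774, -0.5027).
Then the next iterate is (a, b)₁ = (-0.8226, 0.9973).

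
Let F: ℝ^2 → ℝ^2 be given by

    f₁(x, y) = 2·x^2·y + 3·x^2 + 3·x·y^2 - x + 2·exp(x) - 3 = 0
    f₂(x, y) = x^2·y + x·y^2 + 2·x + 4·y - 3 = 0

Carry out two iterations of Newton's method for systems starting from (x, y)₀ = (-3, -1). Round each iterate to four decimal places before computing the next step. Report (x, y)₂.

(0.6665, -0.1976)

At (-3, -1): F = (0.099574, -25.0000).
Jacobian J = [[4·x·y + 6·x + 3·y^2 + 2·exp(x) - 1, 2·x^2 + 6·x·y], [2·x·y + y^2 + 2, x^2 + 2·x·y + 4]].
At the point, J = [[-3.900426, 36.0000], [9.0000, 19.0000]] (det J = -398.108091).
Solving J·Δ = −F gives Δ = (2.2654, 0.2427).
Then the next iterate is (x, y)₁ = (-0.7346, -0.7573).
Round to (-0.7346, -0.7573) and repeat: F = (-1.768315, -8.328363), J = [[-0.502445, 4.417150], [3.686128, 5.652262]].
Δ = (1.4011, 0.5597), so (x, y)₂ = (0.6665, -0.1976).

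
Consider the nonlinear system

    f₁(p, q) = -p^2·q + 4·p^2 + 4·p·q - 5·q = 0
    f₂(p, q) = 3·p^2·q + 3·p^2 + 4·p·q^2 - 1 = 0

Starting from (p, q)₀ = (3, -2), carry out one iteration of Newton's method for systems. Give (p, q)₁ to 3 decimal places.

(1.649, -0.919)

At (3, -2): F = (40.000, 20.000).
Jacobian J = [[-2·p·q + 8·p + 4·q, -p^2 + 4·p - 5], [6·p·q + 6·p + 4·q^2, 3·p^2 + 8·p·q]].
At the point, J = [[28.000, -2.000], [-2.000, -21.000]] (det J = -592.000).
Solving J·Δ = −F gives Δ = (-1.351, 1.081).
Then the next iterate is (p, q)₁ = (1.649, -0.919).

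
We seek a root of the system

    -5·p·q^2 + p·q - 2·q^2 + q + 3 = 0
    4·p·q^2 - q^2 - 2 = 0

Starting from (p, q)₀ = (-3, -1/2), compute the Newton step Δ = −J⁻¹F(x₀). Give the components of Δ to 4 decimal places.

(2.0000, 0.2500)

At (-3, -1/2): F = (7.2500, -5.2500).
Jacobian J = [[-5·q^2 + q, -10·p·q + p - 4·q + 1], [4·q^2, 8·p·q - 2·q]].
At the point, J = [[-1.7500, -15.0000], [1.0000, 13.0000]] (det J = -7.7500).
Solving J·Δ = −F gives Δ = (2.0000, 0.2500).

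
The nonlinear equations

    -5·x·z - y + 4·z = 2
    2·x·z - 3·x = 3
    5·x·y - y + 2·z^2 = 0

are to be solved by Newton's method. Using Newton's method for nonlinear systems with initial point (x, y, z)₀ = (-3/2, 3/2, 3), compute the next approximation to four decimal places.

At (-3/2, 3/2, 3): F = (31.0000, -7.5000, 5.2500).
Jacobian J = [[-5·z, -1, -5·x + 4], [2·z - 3, 0, 2·x], [5·y, 5·x - 1, 4·z]].
At the point, J = [[-15.0000, -1.0000, 11.5000], [3.0000, 0.0000, -3.0000], [7.5000, -8.5000, 12.0000]] (det J = 147.7500).
Solving J·Δ = −F gives Δ = (0.8909, -0.8680, -1.6091).
Then the next iterate is (x, y, z)₁ = (-0.6091, 0.6320, 1.3909).

(-0.6091, 0.6320, 1.3909)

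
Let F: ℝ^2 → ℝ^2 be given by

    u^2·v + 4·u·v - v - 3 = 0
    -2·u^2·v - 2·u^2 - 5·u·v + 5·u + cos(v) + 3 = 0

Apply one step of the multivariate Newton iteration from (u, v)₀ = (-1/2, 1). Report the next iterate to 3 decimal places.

At (-1/2, 1): F = (-5.750, 2.54030).
Jacobian J = [[2·u·v + 4·v, u^2 + 4·u - 1], [-4·u·v - 4·u - 5·v + 5, -2·u^2 - 5·u - sin(v)]].
At the point, J = [[3.000, -2.750], [4.000, 1.15853]] (det J = 14.47559).
Solving J·Δ = −F gives Δ = (-0.022, -2.115).
Then the next iterate is (u, v)₁ = (-0.522, -1.115).

(-0.522, -1.115)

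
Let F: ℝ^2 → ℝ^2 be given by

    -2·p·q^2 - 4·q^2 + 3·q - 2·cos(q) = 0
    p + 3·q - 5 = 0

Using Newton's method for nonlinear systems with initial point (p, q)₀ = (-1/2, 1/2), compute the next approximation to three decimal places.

At (-1/2, 1/2): F = (-1.00517, -4.000).
Jacobian J = [[-2·q^2, -4·p·q - 8·q + 2·sin(q) + 3], [1, 3]].
At the point, J = [[-0.500, 0.95885], [1.000, 3.000]] (det J = -2.45885).
Solving J·Δ = −F gives Δ = (0.333, 1.222).
Then the next iterate is (p, q)₁ = (-0.167, 1.722).

(-0.167, 1.722)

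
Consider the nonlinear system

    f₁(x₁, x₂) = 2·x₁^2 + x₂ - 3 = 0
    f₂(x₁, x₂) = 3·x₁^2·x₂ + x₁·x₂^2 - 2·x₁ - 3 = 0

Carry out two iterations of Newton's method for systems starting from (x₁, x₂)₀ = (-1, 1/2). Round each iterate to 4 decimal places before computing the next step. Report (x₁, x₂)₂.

At (-1, 1/2): F = (-0.5000, 0.2500).
Jacobian J = [[4·x₁, 1], [6·x₁·x₂ + x₂^2 - 2, 3·x₁^2 + 2·x₁·x₂]].
At the point, J = [[-4.0000, 1.0000], [-4.7500, 2.0000]] (det J = -3.2500).
Solving J·Δ = −F gives Δ = (-0.3846, -1.0385).
Then the next iterate is (x₁, x₂)₁ = (-1.3846, -0.5385).
Round to (-1.3846, -0.5385) and repeat: F = (0.295734, -3.729412), J = [[-5.5384, 1.0000], [2.763625, 7.242566]].
Δ = (0.1369, 0.4627), so (x₁, x₂)₂ = (-1.2477, -0.0758).

(-1.2477, -0.0758)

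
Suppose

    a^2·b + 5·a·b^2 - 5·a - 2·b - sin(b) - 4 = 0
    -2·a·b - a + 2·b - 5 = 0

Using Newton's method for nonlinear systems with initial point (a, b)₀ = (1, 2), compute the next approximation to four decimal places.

(-0.2000, 2.7576)

At (1, 2): F = (8.090703, -6.0000).
Jacobian J = [[2·a·b + 5·b^2 - 5, a^2 + 10·a·b - cos(b) - 2], [-2·b - 1, -2·a + 2]].
At the point, J = [[19.0000, 19.416147], [-5.0000, 0.0000]] (det J = 97.080734).
Solving J·Δ = −F gives Δ = (-1.2000, 0.7576).
Then the next iterate is (a, b)₁ = (-0.2000, 2.7576).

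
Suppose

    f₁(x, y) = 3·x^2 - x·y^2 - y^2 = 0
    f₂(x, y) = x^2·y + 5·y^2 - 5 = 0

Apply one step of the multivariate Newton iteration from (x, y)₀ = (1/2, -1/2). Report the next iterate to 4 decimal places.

(0.8274, -1.3503)

At (1/2, -1/2): F = (0.3750, -3.8750).
Jacobian J = [[6·x - y^2, -2·x·y - 2·y], [2·x·y, x^2 + 10·y]].
At the point, J = [[2.7500, 1.5000], [-0.5000, -4.7500]] (det J = -12.3125).
Solving J·Δ = −F gives Δ = (0.3274, -0.8503).
Then the next iterate is (x, y)₁ = (0.8274, -1.3503).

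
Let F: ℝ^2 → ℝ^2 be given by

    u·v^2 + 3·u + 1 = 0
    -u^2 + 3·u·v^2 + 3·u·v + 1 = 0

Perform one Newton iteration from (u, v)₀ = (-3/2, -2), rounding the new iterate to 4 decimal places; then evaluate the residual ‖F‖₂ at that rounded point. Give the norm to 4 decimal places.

3.2716

At (-3/2, -2): F = (-9.5000, -10.2500).
Jacobian J = [[v^2 + 3, 2·u·v], [-2·u + 3·v^2 + 3·v, 6·u·v + 3·u]].
At the point, J = [[7.0000, 6.0000], [9.0000, 13.5000]] (det J = 40.5000).
Solving J·Δ = −F gives Δ = (1.6481, -0.3395).
Then the next iterate is (u, v)₁ = (0.1481, -2.3395).
Re-evaluating at (0.1481, -2.3395): F = (2.254890, 2.370396), so ‖F‖₂ = 3.2716.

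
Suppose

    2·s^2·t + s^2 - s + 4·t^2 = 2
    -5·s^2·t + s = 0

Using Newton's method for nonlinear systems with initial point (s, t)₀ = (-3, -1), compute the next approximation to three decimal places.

(0.692, -2.446)

At (-3, -1): F = (-4.000, 42.000).
Jacobian J = [[4·s·t + 2·s - 1, 2·s^2 + 8·t], [-10·s·t + 1, -5·s^2]].
At the point, J = [[5.000, 10.000], [-29.000, -45.000]] (det J = 65.000).
Solving J·Δ = −F gives Δ = (3.692, -1.446).
Then the next iterate is (s, t)₁ = (0.692, -2.446).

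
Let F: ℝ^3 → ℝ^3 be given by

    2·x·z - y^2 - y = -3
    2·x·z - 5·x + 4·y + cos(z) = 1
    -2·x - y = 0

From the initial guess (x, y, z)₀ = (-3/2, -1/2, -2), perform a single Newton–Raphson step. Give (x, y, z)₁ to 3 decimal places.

(-0.259, 0.518, -0.571)

At (-3/2, -1/2, -2): F = (9.250, 10.08385, 3.500).
Jacobian J = [[2·z, -2·y - 1, 2·x], [2·z - 5, 4, 2·x - sin(z)], [-2, -1, 0]].
At the point, J = [[-4.000, 0.000, -3.000], [-9.000, 4.000, -2.09070], [-2.000, -1.000, 0.000]] (det J = -42.63719).
Solving J·Δ = −F gives Δ = (1.241, 1.018, 1.429).
Then the next iterate is (x, y, z)₁ = (-0.259, 0.518, -0.571).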